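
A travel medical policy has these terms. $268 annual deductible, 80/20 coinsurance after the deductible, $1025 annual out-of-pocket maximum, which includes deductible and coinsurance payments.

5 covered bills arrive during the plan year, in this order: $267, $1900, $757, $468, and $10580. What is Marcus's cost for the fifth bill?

$132.20

Claim 1 ($267): all of it applies to the deductible. Cost to traveler: $267. OOP to date $267.
Claim 2 ($1900): $1 finishes the deductible; $1899 goes to coinsurance; 20% of $1899 = $379.80. Traveler owes $380.80 (running OOP $647.80).
Claim 3 ($757): 20% coinsurance on $757 = $151.40. Traveler pays $151.40; OOP now $799.20.
Claim 4 ($468): deductible already satisfied, so traveler's share is 20% × $468 = $93.60. Traveler pays $93.60; OOP now $892.80.
Claim 5 ($10580): 20% coinsurance on $10580 = $2116. That would push OOP to $3008.80, over the $1025 cap, so traveler pays $1025 − $892.80 = $132.20.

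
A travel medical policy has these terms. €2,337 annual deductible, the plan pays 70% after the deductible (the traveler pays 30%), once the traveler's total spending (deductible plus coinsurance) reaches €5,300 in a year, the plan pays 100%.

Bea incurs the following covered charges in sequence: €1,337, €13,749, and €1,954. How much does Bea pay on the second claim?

€3,963

#1 (€1,337): all of it applies to the deductible. Traveler pays €1,337; OOP now €1,337.
#2 (€13,749): deductible takes €1,000, €12,749 remains; traveler's 30% is €3,824.70. Together that's €1,000 + €3,824.70 = €4,824.70. OOP would hit €6,161.70 > €5,300, so the cap limits the traveler to €5,300 − €1,337 = €3,963.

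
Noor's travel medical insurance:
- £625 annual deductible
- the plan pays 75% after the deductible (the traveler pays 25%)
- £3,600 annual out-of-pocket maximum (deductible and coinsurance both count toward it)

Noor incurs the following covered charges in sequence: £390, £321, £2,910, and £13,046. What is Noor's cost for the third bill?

£727.50

Bill 1, £390: fully absorbed by the deductible. Traveler owes £390 (running OOP £390).
Bill 2, £321: £235 finishes the deductible; £86 goes to coinsurance; coinsurance £86 × 25% = £21.50. Traveler owes £256.50 (running OOP £646.50).
Bill 3, £2,910: deductible already satisfied, so traveler's share is 25% × £2,910 = £727.50. Traveler owes £727.50 (running OOP £1,374).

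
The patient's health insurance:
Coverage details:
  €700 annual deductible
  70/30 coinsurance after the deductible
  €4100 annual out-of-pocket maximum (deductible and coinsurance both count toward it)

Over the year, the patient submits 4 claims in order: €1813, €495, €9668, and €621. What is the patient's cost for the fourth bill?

Claim 1 — €1813: deductible takes €700, €1113 remains; patient's 30% is €333.90. Cost to patient: €1033.90. OOP to date €1033.90.
Claim 2 — €495: deductible met; 30% of €495 = €148.50. Patient pays €148.50; OOP now €1182.40.
Claim 3 — €9668: deductible already satisfied, so patient's share is 30% × €9668 = €2900.40. Cost to patient: €2900.40. OOP to date €4082.80.
Claim 4 — €621: 30% coinsurance on €621 = €186.30. Adding that to €4082.80 gives €4269.10, past the €4100 cap; patient pays only €4100 − €4082.80 = €17.20.

€17.20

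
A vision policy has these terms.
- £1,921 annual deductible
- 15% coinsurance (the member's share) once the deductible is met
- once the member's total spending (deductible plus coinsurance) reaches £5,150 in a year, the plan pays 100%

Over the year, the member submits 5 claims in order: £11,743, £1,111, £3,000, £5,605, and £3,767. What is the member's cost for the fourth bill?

Bill 1, £11,743: deductible takes £1,921, £9,822 remains; member's 15% is £1,473.30. Member pays £3,394.30; OOP now £3,394.30.
Bill 2, £1,111: deductible met; 15% of £1,111 = £166.65. Member pays £166.65; OOP now £3,560.95.
Bill 3, £3,000: deductible met; 15% of £3,000 = £450. Cost to member: £450. OOP to date £4,010.95.
Bill 4, £5,605: deductible already satisfied, so member's share is 15% × £5,605 = £840.75. Member owes £840.75 (running OOP £4,851.70).

£840.75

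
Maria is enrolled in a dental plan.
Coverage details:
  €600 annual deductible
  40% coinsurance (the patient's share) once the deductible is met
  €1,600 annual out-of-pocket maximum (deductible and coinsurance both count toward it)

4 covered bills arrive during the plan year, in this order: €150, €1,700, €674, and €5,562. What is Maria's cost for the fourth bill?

€230.40

Claim 1 — €150: all of it applies to the deductible. Cost to patient: €150. OOP to date €150.
Claim 2 — €1,700: deductible takes €450, €1,250 remains; 40% of €1,250 = €500. Patient pays €950; OOP now €1,100.
Claim 3 — €674: deductible met; 40% of €674 = €269.60. Patient owes €269.60 (running OOP €1,369.60).
Claim 4 — €5,562: deductible met; 40% of €5,562 = €2,224.80. Adding that to €1,369.60 gives €3,594.40, past the €1,600 cap; patient pays only €1,600 − €1,369.60 = €230.40.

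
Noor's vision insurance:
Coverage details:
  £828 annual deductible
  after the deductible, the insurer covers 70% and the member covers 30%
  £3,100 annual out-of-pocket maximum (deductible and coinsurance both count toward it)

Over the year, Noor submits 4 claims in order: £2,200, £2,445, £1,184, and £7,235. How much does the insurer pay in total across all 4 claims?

£9,964

#1 (£2,200): £828 to deductible, leaving £1,372; 30% of £1,372 = £411.60. Cost to member: £1,239.60. OOP to date £1,239.60. Insurer: £2,200 − £1,239.60 = £960.40.
#2 (£2,445): deductible already satisfied, so member's share is 30% × £2,445 = £733.50. Member owes £733.50 (running OOP £1,973.10). Plan pays £2,445 − £733.50 = £1,711.50.
#3 (£1,184): deductible met; 30% of £1,184 = £355.20. Member pays £355.20; OOP now £2,328.30. Plan pays £1,184 − £355.20 = £828.80.
#4 (£7,235): deductible already satisfied, so member's share is 30% × £7,235 = £2,170.50. Adding that to £2,328.30 gives £4,498.80, past the £3,100 cap; member pays only £3,100 − £2,328.30 = £771.70. Insurer: £7,235 − £771.70 = £6,463.30.
Insurer total = bills − member's total = £13,064 − £3,100 = £9,964.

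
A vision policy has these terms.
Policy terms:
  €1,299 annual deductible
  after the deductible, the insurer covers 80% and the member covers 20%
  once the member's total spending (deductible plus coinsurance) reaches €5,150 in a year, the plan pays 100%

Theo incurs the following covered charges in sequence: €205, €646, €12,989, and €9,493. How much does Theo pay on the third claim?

Claim 1 (€205): entire amount goes to the deductible. Member pays €205; OOP now €205.
Claim 2 (€646): all of it applies to the deductible. Member owes €646 (running OOP €851).
Claim 3 (€12,989): deductible takes €448, €12,541 remains; 20% of €12,541 = €2,508.20. Member owes €2,956.20 (running OOP €3,807.20).

€2,956.20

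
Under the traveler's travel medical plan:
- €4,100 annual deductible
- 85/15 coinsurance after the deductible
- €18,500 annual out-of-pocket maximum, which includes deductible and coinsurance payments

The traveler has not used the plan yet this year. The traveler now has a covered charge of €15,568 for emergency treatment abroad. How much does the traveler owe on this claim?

€5,820.20

The full €4,100 deductible is still open; €4,100 of this bill applies to it.
The remaining €11,468 (= €15,568 − €4,100) moves to coinsurance.
Traveler's 15% share of €11,468 is €1,720.20.
So the traveler owes €4,100 + €1,720.20 = €5,820.20 before any cap.
Total out-of-pocket so far would be €0 + €5,820.20 = €5,820.20, below the €18,500 cap — no reduction.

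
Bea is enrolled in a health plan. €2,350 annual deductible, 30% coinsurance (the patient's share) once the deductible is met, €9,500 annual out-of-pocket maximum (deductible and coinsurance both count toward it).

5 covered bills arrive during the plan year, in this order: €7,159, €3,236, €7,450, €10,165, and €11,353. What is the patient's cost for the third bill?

Bill 1, €7,159: deductible takes €2,350, €4,809 remains; patient's 30% is €1,442.70. Patient pays €3,792.70; OOP now €3,792.70.
Bill 2, €3,236: deductible already satisfied, so patient's share is 30% × €3,236 = €970.80. Cost to patient: €970.80. OOP to date €4,763.50.
Bill 3, €7,450: deductible met; 30% of €7,450 = €2,235. Patient owes €2,235 (running OOP €6,998.50).

€2,235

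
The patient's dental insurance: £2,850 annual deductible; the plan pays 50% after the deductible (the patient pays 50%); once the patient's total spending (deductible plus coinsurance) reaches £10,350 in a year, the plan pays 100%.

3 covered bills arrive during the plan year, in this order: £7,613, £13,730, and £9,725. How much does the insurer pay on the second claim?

Bill 1, £7,613: deductible takes £2,850, £4,763 remains; coinsurance £4,763 × 50% = £2,381.50. Patient owes £5,231.50 (running OOP £5,231.50). Plan pays £7,613 − £5,231.50 = £2,381.50.
Bill 2, £13,730: deductible met; 50% of £13,730 = £6,865. That would push OOP to £12,096.50, over the £10,350 cap, so patient pays £10,350 − £5,231.50 = £5,118.50. Plan pays £13,730 − £5,118.50 = £8,611.50.

£8,611.50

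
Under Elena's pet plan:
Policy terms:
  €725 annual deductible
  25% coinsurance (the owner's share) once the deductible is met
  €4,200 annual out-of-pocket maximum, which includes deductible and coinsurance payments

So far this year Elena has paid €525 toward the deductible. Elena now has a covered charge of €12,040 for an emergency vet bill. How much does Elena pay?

€525 of the €725 deductible is already met, leaving €200.
The remaining €11,840 (= €12,040 − €200) moves to coinsurance.
Coinsurance: €11,840 × 25% = €2,960.
That puts the owner's cost at €200 + €2,960 = €3,160 before any cap.
Total out-of-pocket so far would be €525 + €3,160 = €3,685, below the €4,200 cap — no reduction.

€3,160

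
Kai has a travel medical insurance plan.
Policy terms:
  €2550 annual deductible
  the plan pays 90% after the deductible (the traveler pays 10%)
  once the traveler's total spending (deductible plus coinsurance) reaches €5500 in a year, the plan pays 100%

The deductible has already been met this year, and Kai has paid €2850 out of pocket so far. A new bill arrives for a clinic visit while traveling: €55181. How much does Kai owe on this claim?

With the deductible met, the entire €55181 is subject to coinsurance.
Coinsurance: €55181 × 10% = €5518.10.
That would bring total out-of-pocket to €8368.10, past the €5500 cap. The traveler is capped at €5500 − €2850 = €2650 on this claim.

€2650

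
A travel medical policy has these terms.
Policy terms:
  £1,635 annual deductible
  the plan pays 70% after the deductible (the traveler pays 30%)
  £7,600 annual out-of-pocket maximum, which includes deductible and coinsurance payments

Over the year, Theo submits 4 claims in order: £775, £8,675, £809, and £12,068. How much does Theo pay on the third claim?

£242.70

Claim 1 (£775): all of it applies to the deductible. Traveler pays £775; OOP now £775.
Claim 2 (£8,675): deductible takes £860, £7,815 remains; coinsurance £7,815 × 30% = £2,344.50. Traveler owes £3,204.50 (running OOP £3,979.50).
Claim 3 (£809): 30% coinsurance on £809 = £242.70. Traveler pays £242.70; OOP now £4,222.20.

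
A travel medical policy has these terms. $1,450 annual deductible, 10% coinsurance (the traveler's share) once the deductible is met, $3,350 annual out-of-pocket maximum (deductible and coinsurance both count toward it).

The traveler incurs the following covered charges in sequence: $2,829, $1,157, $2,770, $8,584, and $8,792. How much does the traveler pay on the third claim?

#1 ($2,829): deductible takes $1,450, $1,379 remains; traveler's 10% is $137.90. Traveler owes $1,587.90 (running OOP $1,587.90).
#2 ($1,157): deductible already satisfied, so traveler's share is 10% × $1,157 = $115.70. Traveler owes $115.70 (running OOP $1,703.60).
#3 ($2,770): deductible met; 10% of $2,770 = $277. Traveler owes $277 (running OOP $1,980.60).

$277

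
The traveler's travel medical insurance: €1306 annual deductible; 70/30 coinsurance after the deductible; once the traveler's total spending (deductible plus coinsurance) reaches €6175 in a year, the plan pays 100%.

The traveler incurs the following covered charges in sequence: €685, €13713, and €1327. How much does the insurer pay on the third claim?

#1 (€685): fully absorbed by the deductible. Traveler owes €685 (running OOP €685). Insurer: €685 − €685 = €0.
#2 (€13713): €621 finishes the deductible; €13092 goes to coinsurance; coinsurance €13092 × 30% = €3927.60. Traveler pays €4548.60; OOP now €5233.60. Insurer: €13713 − €4548.60 = €9164.40.
#3 (€1327): deductible met; 30% of €1327 = €398.10. Traveler owes €398.10 (running OOP €5631.70). Plan pays €1327 − €398.10 = €928.90.

€928.90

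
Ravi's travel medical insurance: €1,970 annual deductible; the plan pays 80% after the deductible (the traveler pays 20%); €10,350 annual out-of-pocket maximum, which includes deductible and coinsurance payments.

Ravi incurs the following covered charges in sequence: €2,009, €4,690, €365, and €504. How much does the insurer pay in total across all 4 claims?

€4,478.40

#1 (€2,009): €1,970 to deductible, leaving €39; traveler's 20% is €7.80. Traveler owes €1,977.80 (running OOP €1,977.80). Insurer: €2,009 − €1,977.80 = €31.20.
#2 (€4,690): deductible met; 20% of €4,690 = €938. Cost to traveler: €938. OOP to date €2,915.80. Insurer: €4,690 − €938 = €3,752.
#3 (€365): 20% coinsurance on €365 = €73. Traveler pays €73; OOP now €2,988.80. Plan pays €365 − €73 = €292.
#4 (€504): deductible met; 20% of €504 = €100.80. Cost to traveler: €100.80. OOP to date €3,089.60. Insurer: €504 − €100.80 = €403.20.
Insurer total = bills − traveler's total = €7,568 − €3,089.60 = €4,478.40.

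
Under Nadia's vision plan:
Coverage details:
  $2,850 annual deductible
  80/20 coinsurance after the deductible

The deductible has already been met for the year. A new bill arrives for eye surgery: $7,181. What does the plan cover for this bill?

The deductible is already satisfied, so the full bill goes to coinsurance.
20% of $7,181 = $1,436.20 falls to the member.
The plan picks up $7,181 − $1,436.20 = $5,744.80.

$5,744.80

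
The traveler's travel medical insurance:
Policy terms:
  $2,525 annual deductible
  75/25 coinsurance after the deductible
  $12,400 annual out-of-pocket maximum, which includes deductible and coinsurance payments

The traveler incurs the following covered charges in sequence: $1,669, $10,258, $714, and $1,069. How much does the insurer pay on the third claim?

Claim 1 ($1,669): entire amount goes to the deductible. Traveler owes $1,669 (running OOP $1,669). Plan pays $1,669 − $1,669 = $0.
Claim 2 ($10,258): $856 to deductible, leaving $9,402; 25% of $9,402 = $2,350.50. Traveler pays $3,206.50; OOP now $4,875.50. Plan pays $10,258 − $3,206.50 = $7,051.50.
Claim 3 ($714): 25% coinsurance on $714 = $178.50. Traveler owes $178.50 (running OOP $5,054). Plan pays $714 − $178.50 = $535.50.

$535.50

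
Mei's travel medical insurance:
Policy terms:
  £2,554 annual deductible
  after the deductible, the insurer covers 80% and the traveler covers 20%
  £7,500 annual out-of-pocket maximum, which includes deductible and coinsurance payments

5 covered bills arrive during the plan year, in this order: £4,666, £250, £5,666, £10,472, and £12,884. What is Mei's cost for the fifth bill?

£1,246

Claim 1 (£4,666): £2,554 to deductible, leaving £2,112; coinsurance £2,112 × 20% = £422.40. Traveler pays £2,976.40; OOP now £2,976.40.
Claim 2 (£250): deductible met; 20% of £250 = £50. Cost to traveler: £50. OOP to date £3,026.40.
Claim 3 (£5,666): 20% coinsurance on £5,666 = £1,133.20. Traveler pays £1,133.20; OOP now £4,159.60.
Claim 4 (£10,472): deductible met; 20% of £10,472 = £2,094.40. Cost to traveler: £2,094.40. OOP to date £6,254.
Claim 5 (£12,884): 20% coinsurance on £12,884 = £2,576.80. OOP would hit £8,830.80 > £7,500, so the cap limits the traveler to £7,500 − £6,254 = £1,246.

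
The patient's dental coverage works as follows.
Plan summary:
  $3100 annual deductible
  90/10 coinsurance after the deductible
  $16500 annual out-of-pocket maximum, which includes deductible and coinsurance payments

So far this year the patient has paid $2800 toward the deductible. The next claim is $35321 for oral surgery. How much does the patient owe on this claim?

$3802.10

Remaining deductible: $3100 − $2800 = $300.
The remaining $35021 (= $35321 − $300) moves to coinsurance.
Coinsurance: $35021 × 10% = $3502.10.
That puts the patient's cost at $300 + $3502.10 = $3802.10 before any cap.
Total out-of-pocket so far would be $2800 + $3802.10 = $6602.10, below the $16500 cap — no reduction.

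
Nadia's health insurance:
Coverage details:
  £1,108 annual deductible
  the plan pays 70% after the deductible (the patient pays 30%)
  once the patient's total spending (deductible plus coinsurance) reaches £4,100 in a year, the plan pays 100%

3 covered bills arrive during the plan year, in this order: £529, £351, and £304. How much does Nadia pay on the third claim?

#1 (£529): entire amount goes to the deductible. Cost to patient: £529. OOP to date £529.
#2 (£351): all of it applies to the deductible. Patient owes £351 (running OOP £880).
#3 (£304): deductible takes £228, £76 remains; 30% of £76 = £22.80. Patient owes £250.80 (running OOP £1,130.80).

£250.80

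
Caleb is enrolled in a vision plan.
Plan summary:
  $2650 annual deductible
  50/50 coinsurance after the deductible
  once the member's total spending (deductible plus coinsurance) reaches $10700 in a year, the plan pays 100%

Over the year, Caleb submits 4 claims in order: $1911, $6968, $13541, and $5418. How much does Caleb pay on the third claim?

#1 ($1911): fully absorbed by the deductible. Cost to member: $1911. OOP to date $1911.
#2 ($6968): deductible takes $739, $6229 remains; coinsurance $6229 × 50% = $3114.50. Member owes $3853.50 (running OOP $5764.50).
#3 ($13541): 50% coinsurance on $13541 = $6770.50. Adding that to $5764.50 gives $12535, past the $10700 cap; member pays only $10700 − $5764.50 = $4935.50.

$4935.50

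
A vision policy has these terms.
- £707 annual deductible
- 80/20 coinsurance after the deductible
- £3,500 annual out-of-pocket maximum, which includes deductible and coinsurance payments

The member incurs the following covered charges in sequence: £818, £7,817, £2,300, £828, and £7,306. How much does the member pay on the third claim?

Claim 1 — £818: deductible takes £707, £111 remains; member's 20% is £22.20. Member pays £729.20; OOP now £729.20.
Claim 2 — £7,817: deductible already satisfied, so member's share is 20% × £7,817 = £1,563.40. Member pays £1,563.40; OOP now £2,292.60.
Claim 3 — £2,300: deductible met; 20% of £2,300 = £460. Member owes £460 (running OOP £2,752.60).

£460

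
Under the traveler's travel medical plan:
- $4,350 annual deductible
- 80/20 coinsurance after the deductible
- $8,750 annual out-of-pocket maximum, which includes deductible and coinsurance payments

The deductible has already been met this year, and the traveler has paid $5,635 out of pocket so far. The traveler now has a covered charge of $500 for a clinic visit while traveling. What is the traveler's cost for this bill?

The deductible is already satisfied, so the full bill goes to coinsurance.
20% of $500 = $100 falls to the traveler.
Year-to-date out-of-pocket becomes $5,635 + $100 = $5,735, still under the $8,750 maximum, so no cap applies.

$100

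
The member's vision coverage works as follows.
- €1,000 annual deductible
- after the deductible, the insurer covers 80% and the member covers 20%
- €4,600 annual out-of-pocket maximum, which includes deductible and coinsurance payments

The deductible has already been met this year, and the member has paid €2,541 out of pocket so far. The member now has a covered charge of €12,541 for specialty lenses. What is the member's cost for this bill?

The deductible is already satisfied, so the full bill goes to coinsurance.
Member's 20% share of €12,541 is €2,508.20.
Adding €2,508.20 to the €2,541 already spent would give €5,049.20, which exceeds the €4,600 cap; the member pays just €4,600 − €2,541 = €2,059.

€2,059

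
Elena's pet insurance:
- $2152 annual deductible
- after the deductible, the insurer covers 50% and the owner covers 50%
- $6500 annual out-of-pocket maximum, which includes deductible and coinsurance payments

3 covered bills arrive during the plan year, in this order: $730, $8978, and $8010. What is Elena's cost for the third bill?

$570

Claim 1 — $730: fully absorbed by the deductible. Owner pays $730; OOP now $730.
Claim 2 — $8978: $1422 to deductible, leaving $7556; coinsurance $7556 × 50% = $3778. Owner owes $5200 (running OOP $5930).
Claim 3 — $8010: deductible met; 50% of $8010 = $4005. That would push OOP to $9935, over the $6500 cap, so owner pays $6500 − $5930 = $570.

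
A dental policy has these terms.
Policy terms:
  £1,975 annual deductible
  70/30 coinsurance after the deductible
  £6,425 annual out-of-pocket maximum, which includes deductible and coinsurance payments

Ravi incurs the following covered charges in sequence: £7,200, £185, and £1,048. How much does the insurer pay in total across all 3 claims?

#1 (£7,200): £1,975 to deductible, leaving £5,225; 30% of £5,225 = £1,567.50. Cost to patient: £3,542.50. OOP to date £3,542.50. Insurer: £7,200 − £3,542.50 = £3,657.50.
#2 (£185): deductible met; 30% of £185 = £55.50. Patient owes £55.50 (running OOP £3,598). Insurer: £185 − £55.50 = £129.50.
#3 (£1,048): 30% coinsurance on £1,048 = £314.40. Patient owes £314.40 (running OOP £3,912.40). Insurer: £1,048 − £314.40 = £733.60.
Insurer total = bills − patient's total = £8,433 − £3,912.40 = £4,520.60.

£4,520.60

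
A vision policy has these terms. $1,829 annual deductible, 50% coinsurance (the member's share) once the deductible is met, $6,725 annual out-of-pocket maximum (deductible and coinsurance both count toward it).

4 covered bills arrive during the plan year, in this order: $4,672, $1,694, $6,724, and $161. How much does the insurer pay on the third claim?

$4,096.50

Bill 1, $4,672: $1,829 finishes the deductible; $2,843 goes to coinsurance; member's 50% is $1,421.50. Cost to member: $3,250.50. OOP to date $3,250.50. Insurer: $4,672 − $3,250.50 = $1,421.50.
Bill 2, $1,694: deductible already satisfied, so member's share is 50% × $1,694 = $847. Member pays $847; OOP now $4,097.50. Plan pays $1,694 − $847 = $847.
Bill 3, $6,724: deductible already satisfied, so member's share is 50% × $6,724 = $3,362. That would push OOP to $7,459.50, over the $6,725 cap, so member pays $6,725 − $4,097.50 = $2,627.50. Insurer: $6,724 − $2,627.50 = $4,096.50.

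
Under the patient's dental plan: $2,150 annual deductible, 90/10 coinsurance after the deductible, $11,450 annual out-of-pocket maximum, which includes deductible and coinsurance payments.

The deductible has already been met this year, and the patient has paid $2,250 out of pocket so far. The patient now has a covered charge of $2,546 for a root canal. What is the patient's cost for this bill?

$254.60

The deductible is already satisfied, so the full bill goes to coinsurance.
Patient's 10% share of $2,546 is $254.60.
Cumulative spending $2,250 + $254.60 = $2,504.60 stays under the $11,450 maximum.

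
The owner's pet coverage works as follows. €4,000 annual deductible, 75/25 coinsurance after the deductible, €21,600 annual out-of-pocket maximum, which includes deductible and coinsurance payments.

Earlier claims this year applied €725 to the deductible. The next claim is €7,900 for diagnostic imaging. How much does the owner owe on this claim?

€725 of the €4,000 deductible is already met, leaving €3,275.
After the €3,275 deductible portion, €7,900 − €3,275 = €4,625 is subject to coinsurance.
Owner's 25% share of €4,625 is €1,156.25.
So the owner owes €3,275 + €1,156.25 = €4,431.25 before any cap.
Total out-of-pocket so far would be €725 + €4,431.25 = €5,156.25, below the €21,600 cap — no reduction.

€4,431.25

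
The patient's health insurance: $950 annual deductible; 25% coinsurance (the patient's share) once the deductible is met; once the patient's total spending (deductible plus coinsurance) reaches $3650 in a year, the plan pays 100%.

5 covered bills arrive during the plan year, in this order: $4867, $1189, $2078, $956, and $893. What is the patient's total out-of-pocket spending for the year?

#1 ($4867): $950 finishes the deductible; $3917 goes to coinsurance; patient's 25% is $979.25. Patient owes $1929.25 (running OOP $1929.25).
#2 ($1189): deductible met; 25% of $1189 = $297.25. Patient owes $297.25 (running OOP $2226.50).
#3 ($2078): 25% coinsurance on $2078 = $519.50. Patient pays $519.50; OOP now $2746.
#4 ($956): deductible already satisfied, so patient's share is 25% × $956 = $239. Cost to patient: $239. OOP to date $2985.
#5 ($893): 25% coinsurance on $893 = $223.25. Patient owes $223.25 (running OOP $3208.25).
Total paid by the patient: $1929.25 + $297.25 + $519.50 + $239 + $223.25 = $3208.25.

$3208.25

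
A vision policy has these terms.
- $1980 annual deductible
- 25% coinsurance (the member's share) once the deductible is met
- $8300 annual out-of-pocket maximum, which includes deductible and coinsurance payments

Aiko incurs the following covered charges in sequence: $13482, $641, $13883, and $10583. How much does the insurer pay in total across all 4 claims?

Claim 1 — $13482: $1980 to deductible, leaving $11502; 25% of $11502 = $2875.50. Cost to member: $4855.50. OOP to date $4855.50. Insurer: $13482 − $4855.50 = $8626.50.
Claim 2 — $641: deductible met; 25% of $641 = $160.25. Member owes $160.25 (running OOP $5015.75). Insurer: $641 − $160.25 = $480.75.
Claim 3 — $13883: deductible already satisfied, so member's share is 25% × $13883 = $3470.75. OOP would hit $8486.50 > $8300, so the cap limits the member to $8300 − $5015.75 = $3284.25. Insurer: $13883 − $3284.25 = $10598.75.
Claim 4 — $10583: deductible met; 25% of $10583 = $2645.75. Adding that to $8300 gives $10945.75, past the $8300 cap; member pays only $8300 − $8300 = $0. Plan pays $10583 − $0 = $10583.
Insurer total: $8626.50 + $480.75 + $10598.75 + $10583 = $30289.

$30289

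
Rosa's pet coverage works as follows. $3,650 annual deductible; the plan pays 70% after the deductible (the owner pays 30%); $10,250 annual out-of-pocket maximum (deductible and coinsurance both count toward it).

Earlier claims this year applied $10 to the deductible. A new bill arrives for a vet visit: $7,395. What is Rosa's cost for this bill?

Deductible still to meet: $3,650 − $10 = $3,640.
After the $3,640 deductible portion, $7,395 − $3,640 = $3,755 is subject to coinsurance.
Owner's 30% share of $3,755 is $1,126.50.
So the owner owes $3,640 + $1,126.50 = $4,766.50 before any cap.
Cumulative spending $10 + $4,766.50 = $4,776.50 stays under the $10,250 maximum.

$4,766.50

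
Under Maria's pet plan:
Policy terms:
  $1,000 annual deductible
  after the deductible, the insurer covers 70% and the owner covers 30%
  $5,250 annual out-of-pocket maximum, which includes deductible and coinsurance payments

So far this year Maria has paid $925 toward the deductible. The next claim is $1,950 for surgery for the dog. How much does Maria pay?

Remaining deductible: $1,000 − $925 = $75.
The remaining $1,875 (= $1,950 − $75) moves to coinsurance.
Coinsurance: $1,875 × 30% = $562.50.
So the owner owes $75 + $562.50 = $637.50 before any cap.
Total out-of-pocket so far would be $925 + $637.50 = $1,562.50, below the $5,250 cap — no reduction.

$637.50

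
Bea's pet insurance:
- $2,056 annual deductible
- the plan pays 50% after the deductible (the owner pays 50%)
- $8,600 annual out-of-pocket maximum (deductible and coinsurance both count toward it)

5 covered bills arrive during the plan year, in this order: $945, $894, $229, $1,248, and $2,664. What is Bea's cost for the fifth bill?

$1,332

#1 ($945): fully absorbed by the deductible. Owner owes $945 (running OOP $945).
#2 ($894): fully absorbed by the deductible. Owner pays $894; OOP now $1,839.
#3 ($229): $217 to deductible, leaving $12; coinsurance $12 × 50% = $6. Owner pays $223; OOP now $2,062.
#4 ($1,248): deductible met; 50% of $1,248 = $624. Owner pays $624; OOP now $2,686.
#5 ($2,664): 50% coinsurance on $2,664 = $1,332. Cost to owner: $1,332. OOP to date $4,018.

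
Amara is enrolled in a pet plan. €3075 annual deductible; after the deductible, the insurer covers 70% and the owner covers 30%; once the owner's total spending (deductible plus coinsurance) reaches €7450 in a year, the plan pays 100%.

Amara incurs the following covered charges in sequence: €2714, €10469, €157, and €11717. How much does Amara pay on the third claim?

€47.10

Claim 1 — €2714: all of it applies to the deductible. Owner pays €2714; OOP now €2714.
Claim 2 — €10469: €361 finishes the deductible; €10108 goes to coinsurance; coinsurance €10108 × 30% = €3032.40. Owner owes €3393.40 (running OOP €6107.40).
Claim 3 — €157: deductible already satisfied, so owner's share is 30% × €157 = €47.10. Owner pays €47.10; OOP now €6154.50.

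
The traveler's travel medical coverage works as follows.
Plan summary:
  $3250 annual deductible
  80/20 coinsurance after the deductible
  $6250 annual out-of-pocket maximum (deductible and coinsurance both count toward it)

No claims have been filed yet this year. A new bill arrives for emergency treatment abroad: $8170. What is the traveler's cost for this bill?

The full $3250 deductible is still open; $3250 of this bill applies to it.
That leaves $8170 − $3250 = $4920 for coinsurance.
Coinsurance: $4920 × 20% = $984.
So the traveler owes $3250 + $984 = $4234 before any cap.
Cumulative spending $0 + $4234 = $4234 stays under the $6250 maximum.

$4234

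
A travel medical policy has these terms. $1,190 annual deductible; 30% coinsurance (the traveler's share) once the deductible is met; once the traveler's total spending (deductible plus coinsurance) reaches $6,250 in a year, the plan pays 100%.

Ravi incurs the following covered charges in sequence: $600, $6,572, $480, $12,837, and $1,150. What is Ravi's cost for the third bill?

$144

Bill 1, $600: all of it applies to the deductible. Traveler pays $600; OOP now $600.
Bill 2, $6,572: deductible takes $590, $5,982 remains; coinsurance $5,982 × 30% = $1,794.60. Traveler pays $2,384.60; OOP now $2,984.60.
Bill 3, $480: 30% coinsurance on $480 = $144. Cost to traveler: $144. OOP to date $3,128.60.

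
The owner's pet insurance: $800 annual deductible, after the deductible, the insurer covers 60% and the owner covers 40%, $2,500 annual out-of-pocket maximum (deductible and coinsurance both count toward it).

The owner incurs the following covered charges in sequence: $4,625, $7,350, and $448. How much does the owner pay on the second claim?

$170

#1 ($4,625): deductible takes $800, $3,825 remains; coinsurance $3,825 × 40% = $1,530. Owner owes $2,330 (running OOP $2,330).
#2 ($7,350): deductible met; 40% of $7,350 = $2,940. Adding that to $2,330 gives $5,270, past the $2,500 cap; owner pays only $2,500 − $2,330 = $170.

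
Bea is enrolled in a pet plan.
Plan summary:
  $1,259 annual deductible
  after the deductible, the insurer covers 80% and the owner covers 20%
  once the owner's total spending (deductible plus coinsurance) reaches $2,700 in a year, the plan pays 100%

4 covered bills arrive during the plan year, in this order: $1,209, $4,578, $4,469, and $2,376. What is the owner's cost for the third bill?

$535.40

Claim 1 — $1,209: fully absorbed by the deductible. Cost to owner: $1,209. OOP to date $1,209.
Claim 2 — $4,578: $50 to deductible, leaving $4,528; coinsurance $4,528 × 20% = $905.60. Owner pays $955.60; OOP now $2,164.60.
Claim 3 — $4,469: deductible met; 20% of $4,469 = $893.80. That would push OOP to $3,058.40, over the $2,700 cap, so owner pays $2,700 − $2,164.60 = $535.40.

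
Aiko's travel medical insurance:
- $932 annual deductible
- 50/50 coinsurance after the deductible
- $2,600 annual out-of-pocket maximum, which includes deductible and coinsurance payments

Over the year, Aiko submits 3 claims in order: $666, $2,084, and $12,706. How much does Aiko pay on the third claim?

$759

Claim 1 ($666): fully absorbed by the deductible. Cost to traveler: $666. OOP to date $666.
Claim 2 ($2,084): $266 to deductible, leaving $1,818; coinsurance $1,818 × 50% = $909. Cost to traveler: $1,175. OOP to date $1,841.
Claim 3 ($12,706): deductible met; 50% of $12,706 = $6,353. Adding that to $1,841 gives $8,194, past the $2,600 cap; traveler pays only $2,600 − $1,841 = $759.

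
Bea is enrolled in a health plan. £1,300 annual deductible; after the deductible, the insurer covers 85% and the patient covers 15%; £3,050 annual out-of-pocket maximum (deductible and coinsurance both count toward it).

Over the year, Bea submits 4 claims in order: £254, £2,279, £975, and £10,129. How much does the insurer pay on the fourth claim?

Claim 1 (£254): all of it applies to the deductible. Cost to patient: £254. OOP to date £254. Insurer: £254 − £254 = £0.
Claim 2 (£2,279): deductible takes £1,046, £1,233 remains; patient's 15% is £184.95. Cost to patient: £1,230.95. OOP to date £1,484.95. Insurer: £2,279 − £1,230.95 = £1,048.05.
Claim 3 (£975): deductible already satisfied, so patient's share is 15% × £975 = £146.25. Cost to patient: £146.25. OOP to date £1,631.20. Insurer: £975 − £146.25 = £828.75.
Claim 4 (£10,129): 15% coinsurance on £10,129 = £1,519.35. Adding that to £1,631.20 gives £3,150.55, past the £3,050 cap; patient pays only £3,050 − £1,631.20 = £1,418.80. Insurer: £10,129 − £1,418.80 = £8,710.20.

£8,710.20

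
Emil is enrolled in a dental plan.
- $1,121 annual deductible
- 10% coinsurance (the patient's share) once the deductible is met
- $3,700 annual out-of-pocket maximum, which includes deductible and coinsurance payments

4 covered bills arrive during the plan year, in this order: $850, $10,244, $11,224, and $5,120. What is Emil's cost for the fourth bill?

#1 ($850): all of it applies to the deductible. Patient owes $850 (running OOP $850).
#2 ($10,244): deductible takes $271, $9,973 remains; coinsurance $9,973 × 10% = $997.30. Patient owes $1,268.30 (running OOP $2,118.30).
#3 ($11,224): deductible already satisfied, so patient's share is 10% × $11,224 = $1,122.40. Patient owes $1,122.40 (running OOP $3,240.70).
#4 ($5,120): 10% coinsurance on $5,120 = $512. That would push OOP to $3,752.70, over the $3,700 cap, so patient pays $3,700 − $3,240.70 = $459.30.

$459.30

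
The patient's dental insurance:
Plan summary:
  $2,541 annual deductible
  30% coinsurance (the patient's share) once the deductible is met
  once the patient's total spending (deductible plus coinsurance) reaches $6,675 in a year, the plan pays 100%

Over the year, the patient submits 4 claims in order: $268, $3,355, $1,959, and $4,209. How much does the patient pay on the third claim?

$587.70

#1 ($268): fully absorbed by the deductible. Patient pays $268; OOP now $268.
#2 ($3,355): $2,273 to deductible, leaving $1,082; coinsurance $1,082 × 30% = $324.60. Cost to patient: $2,597.60. OOP to date $2,865.60.
#3 ($1,959): deductible met; 30% of $1,959 = $587.70. Patient pays $587.70; OOP now $3,453.30.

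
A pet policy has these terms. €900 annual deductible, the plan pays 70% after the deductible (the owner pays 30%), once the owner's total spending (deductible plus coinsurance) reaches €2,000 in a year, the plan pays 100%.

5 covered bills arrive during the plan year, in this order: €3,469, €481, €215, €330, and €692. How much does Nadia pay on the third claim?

€64.50

#1 (€3,469): deductible takes €900, €2,569 remains; 30% of €2,569 = €770.70. Cost to owner: €1,670.70. OOP to date €1,670.70.
#2 (€481): deductible already satisfied, so owner's share is 30% × €481 = €144.30. Cost to owner: €144.30. OOP to date €1,815.
#3 (€215): deductible already satisfied, so owner's share is 30% × €215 = €64.50. Owner pays €64.50; OOP now €1,879.50.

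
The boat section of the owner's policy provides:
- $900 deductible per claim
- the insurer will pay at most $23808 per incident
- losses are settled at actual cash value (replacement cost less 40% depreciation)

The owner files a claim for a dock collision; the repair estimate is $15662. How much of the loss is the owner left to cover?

$7164.80

At 40% depreciation, ACV = $15662 − $6264.80 = $9397.20.
Subtract the deductible: $9397.20 − $900 = $8497.20.
That's under the $23808 cap, so the insurer reimburses the full $8497.20.
Out of pocket: $15662 − $8497.20 = $7164.80.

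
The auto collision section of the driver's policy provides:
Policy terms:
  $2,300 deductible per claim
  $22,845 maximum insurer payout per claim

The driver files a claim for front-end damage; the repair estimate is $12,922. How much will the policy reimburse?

Subtract the deductible: $12,922 − $2,300 = $10,622.
$10,622 is within the $22,845 limit, so the insurer pays $10,622.

$10,622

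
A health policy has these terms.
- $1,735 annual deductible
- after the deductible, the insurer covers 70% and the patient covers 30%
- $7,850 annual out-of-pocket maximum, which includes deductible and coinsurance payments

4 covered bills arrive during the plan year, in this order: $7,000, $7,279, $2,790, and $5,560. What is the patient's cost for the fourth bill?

$1,514.80

Claim 1 ($7,000): deductible takes $1,735, $5,265 remains; coinsurance $5,265 × 30% = $1,579.50. Patient owes $3,314.50 (running OOP $3,314.50).
Claim 2 ($7,279): deductible already satisfied, so patient's share is 30% × $7,279 = $2,183.70. Patient owes $2,183.70 (running OOP $5,498.20).
Claim 3 ($2,790): 30% coinsurance on $2,790 = $837. Cost to patient: $837. OOP to date $6,335.20.
Claim 4 ($5,560): deductible met; 30% of $5,560 = $1,668. That would push OOP to $8,003.20, over the $7,850 cap, so patient pays $7,850 − $6,335.20 = $1,514.80.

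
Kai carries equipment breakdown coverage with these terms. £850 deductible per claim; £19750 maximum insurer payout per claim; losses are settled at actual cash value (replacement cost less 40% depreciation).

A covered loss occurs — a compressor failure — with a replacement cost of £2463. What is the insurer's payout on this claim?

Actual cash value after 40% depreciation: £2463 × 60% = £1477.80.
Subtract the deductible: £1477.80 − £850 = £627.80.
£627.80 ≤ £19750, so the limit doesn't bind; insurer pays £627.80.

£627.80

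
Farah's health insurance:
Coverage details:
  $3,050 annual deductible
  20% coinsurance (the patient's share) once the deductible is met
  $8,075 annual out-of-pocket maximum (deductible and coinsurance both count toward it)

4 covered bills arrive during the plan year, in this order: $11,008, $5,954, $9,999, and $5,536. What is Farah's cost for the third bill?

Claim 1 — $11,008: deductible takes $3,050, $7,958 remains; 20% of $7,958 = $1,591.60. Patient pays $4,641.60; OOP now $4,641.60.
Claim 2 — $5,954: 20% coinsurance on $5,954 = $1,190.80. Patient pays $1,190.80; OOP now $5,832.40.
Claim 3 — $9,999: deductible met; 20% of $9,999 = $1,999.80. Patient owes $1,999.80 (running OOP $7,832.20).

$1,999.80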